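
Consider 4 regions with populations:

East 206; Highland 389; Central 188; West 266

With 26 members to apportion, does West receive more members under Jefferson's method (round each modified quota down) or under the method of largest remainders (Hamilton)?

Jefferson

Jefferson: East 5, Highland 10, Central 4, West 7.
Hamilton: East 5, Highland 10, Central 5, West 6.
West gets 7 under Jefferson and 6 under Hamilton.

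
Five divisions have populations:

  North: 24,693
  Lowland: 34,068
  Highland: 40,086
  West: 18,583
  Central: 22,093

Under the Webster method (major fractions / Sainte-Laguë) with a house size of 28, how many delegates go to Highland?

Standard divisor 139523/28 ≈ 4982.964; standard quotas: North 4.955, Lowland 6.837, Highland 8.045, West 3.729, Central 4.434.
Rounding to the nearest integer gives North 5, Lowland 7, Highland 8, West 4, Central 4 — total 28, matching the house size, so no adjustment is needed.
Highland receives 8.

8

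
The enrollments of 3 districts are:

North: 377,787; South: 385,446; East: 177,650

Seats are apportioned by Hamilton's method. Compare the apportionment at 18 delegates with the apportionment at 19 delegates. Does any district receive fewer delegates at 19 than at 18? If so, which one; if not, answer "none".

At 18 seats: North 7, South 7, East 4.
At 19 seats: North 8, South 8, East 3.
East drops from 4 to 3.

East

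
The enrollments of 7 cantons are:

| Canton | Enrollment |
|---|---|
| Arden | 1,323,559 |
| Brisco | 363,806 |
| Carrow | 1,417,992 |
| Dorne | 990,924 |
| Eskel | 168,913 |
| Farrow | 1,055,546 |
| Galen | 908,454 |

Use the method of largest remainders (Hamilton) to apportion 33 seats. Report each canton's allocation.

Total 6229194; standard divisor 6229194/33 ≈ 188763.455.
Standard quotas: Arden 7.0117, Brisco 1.9273, Carrow 7.5120, Dorne 5.2496, Eskel 0.8948, Farrow 5.5919, Galen 4.8127.
Lower quotas: Arden 7, Brisco 1, Carrow 7, Dorne 5, Eskel 0, Farrow 5, Galen 4 (sum 29, leaving 4 seats).
Remainders in descending order: Brisco 0.9273, Eskel 0.8948, Galen 0.8127, Farrow 0.5919, Carrow 0.5120, Dorne 0.2496, Arden 0.0117.
The surplus seats go to Brisco, Eskel, Galen, Farrow.

Arden=7, Brisco=2, Carrow=7, Dorne=5, Eskel=1, Farrow=6, Galen=5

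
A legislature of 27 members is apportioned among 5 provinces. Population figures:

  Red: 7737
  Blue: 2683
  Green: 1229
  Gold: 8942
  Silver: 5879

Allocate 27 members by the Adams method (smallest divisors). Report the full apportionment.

Standard divisor 26470/27 ≈ 980.37; standard quotas: Red 7.892, Blue 2.737, Green 1.254, Gold 9.121, Silver 5.997.
Rounding up gives 8, 3, 2, 10, 6 = 29 seats, so the divisor must be adjusted.
With modified divisor 1110: modified quotas Red 6.970, Blue 2.417, Green 1.107, Gold 8.056, Silver 5.296.
Rounding up: Red 7, Blue 3, Green 2, Gold 9, Silver 6 (total 27).

Red=7; Blue=3; Green=2; Gold=9; Silver=6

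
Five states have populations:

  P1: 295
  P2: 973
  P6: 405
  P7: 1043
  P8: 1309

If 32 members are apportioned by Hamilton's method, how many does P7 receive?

8

Total 4025; standard divisor 4025/32 ≈ 125.781.
Standard quotas: P1 2.345, P2 7.736, P6 3.220, P7 8.292, P8 10.407.
Lower quotas: P1 2, P2 7, P6 3, P7 8, P8 10 (sum 30, leaving 2 seats).
Remainders in descending order: P2 0.736, P8 0.407, P1 0.345, P7 0.292, P6 0.220.
Largest remainders: P2, P8 receive the extra seats.
P7 receives 8.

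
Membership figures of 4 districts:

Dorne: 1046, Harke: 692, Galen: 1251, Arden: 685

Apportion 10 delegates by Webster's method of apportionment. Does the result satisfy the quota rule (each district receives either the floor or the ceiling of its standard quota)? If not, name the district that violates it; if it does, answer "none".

Standard quotas: Dorne 2.847, Harke 1.884, Galen 3.405, Arden 1.864.
Webster allocation: Dorne 3, Harke 2, Galen 3, Arden 2.
Every allocation lies between the lower and upper quota.

none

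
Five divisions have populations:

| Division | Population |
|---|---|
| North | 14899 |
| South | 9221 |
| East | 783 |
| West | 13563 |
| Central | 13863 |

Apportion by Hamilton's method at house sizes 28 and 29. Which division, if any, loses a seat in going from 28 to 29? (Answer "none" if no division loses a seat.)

East

At 28 seats: North 8, South 5, East 1, West 7, Central 7.
At 29 seats: North 8, South 5, East 0, West 8, Central 8.
East drops from 1 to 0.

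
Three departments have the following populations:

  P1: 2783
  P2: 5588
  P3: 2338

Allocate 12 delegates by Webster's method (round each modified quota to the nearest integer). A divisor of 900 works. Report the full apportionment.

P1 3; P2 6; P3 3

With modified divisor 900: modified quotas P1 3.092, P2 6.209, P3 2.598.
Rounding to the nearest integer: P1 3, P2 6, P3 3 (total 12).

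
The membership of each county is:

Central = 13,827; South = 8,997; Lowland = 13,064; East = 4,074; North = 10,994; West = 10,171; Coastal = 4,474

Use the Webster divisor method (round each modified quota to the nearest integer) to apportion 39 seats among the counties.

Central: 8, South: 5, Lowland: 8, East: 2, North: 7, West: 6, Coastal: 3

Standard divisor 65601/39 ≈ 1682.077; standard quotas: Central 8.220, South 5.349, Lowland 7.767, East 2.422, North 6.536, West 6.047, Coastal 2.660.
Rounding to the nearest integer gives Central 8, South 5, Lowland 8, East 2, North 7, West 6, Coastal 3 — total 39, matching the house size, so no adjustment is needed.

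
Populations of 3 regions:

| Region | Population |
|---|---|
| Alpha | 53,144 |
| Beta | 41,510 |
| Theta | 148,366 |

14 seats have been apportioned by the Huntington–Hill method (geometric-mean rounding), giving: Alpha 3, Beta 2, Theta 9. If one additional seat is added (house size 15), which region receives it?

Priority for the next seat is population ÷ (√(s·(s+1))).
Priorities: Alpha 15341.351, Beta 16946.387, Theta 15639.150.
Highest priority: Beta.

Beta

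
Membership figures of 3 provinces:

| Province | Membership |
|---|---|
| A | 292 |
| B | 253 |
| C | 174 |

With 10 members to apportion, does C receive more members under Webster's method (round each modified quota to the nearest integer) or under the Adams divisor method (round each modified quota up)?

Adams

Webster: A 4, B 4, C 2.
Adams: A 4, B 3, C 3.
C gets 2 under Webster and 3 under Adams.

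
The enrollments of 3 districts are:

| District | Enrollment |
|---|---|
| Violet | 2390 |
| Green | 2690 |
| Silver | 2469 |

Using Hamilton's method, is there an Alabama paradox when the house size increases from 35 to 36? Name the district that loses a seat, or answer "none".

At 35 seats: Violet 11, Green 13, Silver 11.
At 36 seats: Violet 11, Green 13, Silver 12.
No district's allocation decreased.

none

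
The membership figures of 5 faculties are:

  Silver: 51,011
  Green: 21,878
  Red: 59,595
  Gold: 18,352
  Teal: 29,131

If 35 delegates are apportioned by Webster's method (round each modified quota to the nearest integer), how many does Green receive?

4

Standard divisor 179967/35 ≈ 5141.914; standard quotas: Silver 9.921, Green 4.255, Red 11.590, Gold 3.569, Teal 5.665.
Rounding to the nearest integer gives 10, 4, 12, 4, 6 = 36 seats, so the divisor must be adjusted.
With modified divisor 5200: modified quotas Silver 9.810, Green 4.207, Red 11.461, Gold 3.529, Teal 5.602.
Rounding to the nearest integer: Silver 10, Green 4, Red 11, Gold 4, Teal 6 (total 35).
Green receives 4.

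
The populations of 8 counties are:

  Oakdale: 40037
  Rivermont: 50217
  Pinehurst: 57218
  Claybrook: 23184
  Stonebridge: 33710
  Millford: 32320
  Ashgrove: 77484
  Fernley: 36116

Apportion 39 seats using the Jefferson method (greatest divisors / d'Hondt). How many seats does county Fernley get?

Standard divisor 350286/39 ≈ 8981.692; standard quotas: Oakdale 4.458, Rivermont 5.591, Pinehurst 6.371, Claybrook 2.581, Stonebridge 3.753, Millford 3.598, Ashgrove 8.627, Fernley 4.021.
Rounding down gives 4, 5, 6, 2, 3, 3, 8, 4 = 35 seats, so the divisor must be adjusted.
With modified divisor 8130: modified quotas Oakdale 4.925, Rivermont 6.177, Pinehurst 7.038, Claybrook 2.852, Stonebridge 4.146, Millford 3.975, Ashgrove 9.531, Fernley 4.442.
Rounding down: Oakdale 4, Rivermont 6, Pinehurst 7, Claybrook 2, Stonebridge 4, Millford 3, Ashgrove 9, Fernley 4 (total 39).
Fernley receives 4.

4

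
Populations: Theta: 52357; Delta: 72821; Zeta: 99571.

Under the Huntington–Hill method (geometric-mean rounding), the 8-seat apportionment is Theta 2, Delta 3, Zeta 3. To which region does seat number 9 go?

Zeta

Priority for the next seat is population ÷ (√(s·(s+1))).
Priorities: Theta 21374.656, Delta 21021.612, Zeta 28743.672.
Highest priority: Zeta.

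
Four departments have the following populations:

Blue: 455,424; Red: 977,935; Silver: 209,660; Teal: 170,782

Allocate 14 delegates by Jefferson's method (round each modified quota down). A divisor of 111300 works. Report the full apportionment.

With modified divisor 111300: modified quotas Blue 4.092, Red 8.786, Silver 1.884, Teal 1.534.
Rounding down: Blue 4, Red 8, Silver 1, Teal 1 (total 14).

Blue=4, Red=8, Silver=1, Teal=1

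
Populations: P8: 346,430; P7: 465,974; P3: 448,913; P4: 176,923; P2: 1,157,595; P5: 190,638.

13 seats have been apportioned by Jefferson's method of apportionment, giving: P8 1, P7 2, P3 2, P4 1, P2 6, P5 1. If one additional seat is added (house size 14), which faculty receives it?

P8

Priority for the next seat is population ÷ (current seats + 1).
Priorities: P8 173215.000, P7 155324.667, P3 149637.667, P4 88461.500, P2 165370.714, P5 95319.000.
Highest priority: P8.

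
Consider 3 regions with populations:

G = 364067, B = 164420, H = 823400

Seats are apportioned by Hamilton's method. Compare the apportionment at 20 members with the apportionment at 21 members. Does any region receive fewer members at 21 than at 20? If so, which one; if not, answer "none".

B

At 20 seats: G 5, B 3, H 12.
At 21 seats: G 6, B 2, H 13.
B drops from 3 to 2.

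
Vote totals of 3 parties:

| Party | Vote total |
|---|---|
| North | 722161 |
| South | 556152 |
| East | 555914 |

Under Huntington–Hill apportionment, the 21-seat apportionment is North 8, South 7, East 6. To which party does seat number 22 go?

Priority for the next seat is population ÷ (√(s·(s+1))).
Priorities: North 85107.490, South 74318.937, East 85779.392.
Highest priority: East.

East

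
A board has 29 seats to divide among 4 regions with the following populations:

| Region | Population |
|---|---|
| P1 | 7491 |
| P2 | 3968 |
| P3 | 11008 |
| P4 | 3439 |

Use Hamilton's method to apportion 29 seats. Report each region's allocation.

Standard divisor: 25906 ÷ 29 ≈ 893.31.
Standard quotas: P1 8.3857, P2 4.4419, P3 12.3227, P4 3.8497.
Lower quotas: P1 8, P2 4, P3 12, P4 3 (sum 27, leaving 2 seats).
Remainders in descending order: P4 0.8497, P2 0.4419, P1 0.3857, P3 0.3227.
Largest remainders: P4, P2 receive the extra seats.

P1 8, P2 5, P3 12, P4 4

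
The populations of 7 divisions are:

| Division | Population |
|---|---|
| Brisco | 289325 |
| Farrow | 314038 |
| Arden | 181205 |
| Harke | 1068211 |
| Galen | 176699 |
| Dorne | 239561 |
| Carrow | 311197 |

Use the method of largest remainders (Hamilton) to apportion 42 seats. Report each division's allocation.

Brisco=5, Farrow=5, Arden=3, Harke=17, Galen=3, Dorne=4, Carrow=5

The standard divisor is 2580236/42 ≈ 61434.19.
Standard quotas: Brisco 4.7095, Farrow 5.1118, Arden 2.9496, Harke 17.3879, Galen 2.8762, Dorne 3.8995, Carrow 5.0655.
Lower quotas: Brisco 4, Farrow 5, Arden 2, Harke 17, Galen 2, Dorne 3, Carrow 5 (sum 38, leaving 4 seats).
Remainders in descending order: Arden 0.9496, Dorne 0.8995, Galen 0.8762, Brisco 0.7095, Harke 0.3879, Farrow 0.1118, Carrow 0.0655.
The surplus seats go to Arden, Dorne, Galen, Brisco.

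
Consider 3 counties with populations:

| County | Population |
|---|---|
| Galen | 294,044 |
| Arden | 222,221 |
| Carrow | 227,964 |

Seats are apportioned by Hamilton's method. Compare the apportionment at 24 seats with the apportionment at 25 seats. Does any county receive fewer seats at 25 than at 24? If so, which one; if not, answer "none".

At 24 seats: Galen 10, Arden 7, Carrow 7.
At 25 seats: Galen 10, Arden 7, Carrow 8.
No county's allocation decreased.

none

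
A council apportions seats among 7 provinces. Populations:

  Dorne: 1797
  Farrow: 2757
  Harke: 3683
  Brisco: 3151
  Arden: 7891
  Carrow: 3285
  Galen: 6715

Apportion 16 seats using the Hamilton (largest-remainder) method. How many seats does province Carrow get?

Total 29279; standard divisor 29279/16 ≈ 1829.938.
Standard quotas: Dorne 0.9820, Farrow 1.5066, Harke 2.0126, Brisco 1.7219, Arden 4.3122, Carrow 1.7951, Galen 3.6695.
Lower quotas: Dorne 0, Farrow 1, Harke 2, Brisco 1, Arden 4, Carrow 1, Galen 3 (sum 12, leaving 4 seats).
Remainders in descending order: Dorne 0.9820, Carrow 0.7951, Brisco 0.7219, Galen 0.6695, Farrow 0.5066, Arden 0.3122, Harke 0.0126.
Largest remainders: Dorne, Carrow, Brisco, Galen receive the extra seats.
Carrow receives 2.

2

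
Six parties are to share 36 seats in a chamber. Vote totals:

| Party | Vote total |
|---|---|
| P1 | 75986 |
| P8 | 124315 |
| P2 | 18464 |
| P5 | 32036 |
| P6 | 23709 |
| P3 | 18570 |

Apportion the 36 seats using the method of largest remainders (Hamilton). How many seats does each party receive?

P1=10; P8=15; P2=2; P5=4; P6=3; P3=2

Total 293080; standard divisor 293080/36 ≈ 8141.111.
Standard quotas: P1 9.3336, P8 15.2700, P2 2.2680, P5 3.9351, P6 2.9123, P3 2.2810.
Lower quotas: P1 9, P8 15, P2 2, P5 3, P6 2, P3 2 (sum 33, leaving 3 seats).
Remainders in descending order: P5 0.9351, P6 0.9123, P1 0.3336, P3 0.2810, P8 0.2700, P2 0.2680.
The surplus seats go to P5, P6, P1.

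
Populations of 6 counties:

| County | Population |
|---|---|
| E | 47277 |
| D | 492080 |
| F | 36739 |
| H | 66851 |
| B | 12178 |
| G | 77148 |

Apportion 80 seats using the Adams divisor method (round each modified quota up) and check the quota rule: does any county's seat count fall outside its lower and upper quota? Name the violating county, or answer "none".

Standard quotas: E 5.165, D 53.759, F 4.014, H 7.303, B 1.330, G 8.428.
Adams allocation: E 5, D 52, F 4, H 8, B 2, G 9.
D has quota 53.759 (lower 53, upper 54) but receives 52 — outside the quota interval.

D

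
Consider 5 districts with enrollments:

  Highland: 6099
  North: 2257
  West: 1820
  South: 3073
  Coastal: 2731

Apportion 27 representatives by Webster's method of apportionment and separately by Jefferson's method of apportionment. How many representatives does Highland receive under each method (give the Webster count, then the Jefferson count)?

Webster: Highland 10, North 4, West 3, South 5, Coastal 5.
Jefferson: Highland 11, North 4, West 3, South 5, Coastal 4.
Highland gets 10 under Webster and 11 under Jefferson.

10 and 11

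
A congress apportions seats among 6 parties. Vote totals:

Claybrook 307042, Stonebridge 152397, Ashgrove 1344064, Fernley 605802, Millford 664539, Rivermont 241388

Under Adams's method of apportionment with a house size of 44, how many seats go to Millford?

9

Standard divisor 3315232/44 ≈ 75346.182; standard quotas: Claybrook 4.075, Stonebridge 2.023, Ashgrove 17.839, Fernley 8.040, Millford 8.820, Rivermont 3.204.
Rounding up gives 5, 3, 18, 9, 9, 4 = 48 seats, so the divisor must be adjusted.
With modified divisor 79800: modified quotas Claybrook 3.848, Stonebridge 1.910, Ashgrove 16.843, Fernley 7.592, Millford 8.328, Rivermont 3.025.
Rounding up: Claybrook 4, Stonebridge 2, Ashgrove 17, Fernley 8, Millford 9, Rivermont 4 (total 44).
Millford receives 9.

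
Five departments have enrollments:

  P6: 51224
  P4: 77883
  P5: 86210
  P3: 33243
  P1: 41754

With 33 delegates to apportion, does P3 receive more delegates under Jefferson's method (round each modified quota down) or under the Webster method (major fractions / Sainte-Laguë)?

Jefferson: P6 6, P4 9, P5 10, P3 3, P1 5.
Webster: P6 6, P4 9, P5 9, P3 4, P1 5.
P3 gets 3 under Jefferson and 4 under Webster.

Webster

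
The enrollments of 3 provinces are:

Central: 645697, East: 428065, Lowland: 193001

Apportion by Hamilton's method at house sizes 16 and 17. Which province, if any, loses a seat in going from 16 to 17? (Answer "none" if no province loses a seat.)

Lowland

At 16 seats: Central 8, East 5, Lowland 3.
At 17 seats: Central 9, East 6, Lowland 2.
Lowland drops from 3 to 2.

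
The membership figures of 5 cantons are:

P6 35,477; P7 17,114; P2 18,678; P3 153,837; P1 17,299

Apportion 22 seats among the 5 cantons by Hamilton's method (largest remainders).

Standard divisor: 242405 ÷ 22 ≈ 11018.409.
Standard quotas: P6 3.2198, P7 1.5532, P2 1.6952, P3 13.9618, P1 1.5700.
Lower quotas: P6 3, P7 1, P2 1, P3 13, P1 1 (sum 19, leaving 3 seats).
Remainders in descending order: P3 0.9618, P2 0.6952, P1 0.5700, P7 0.5532, P6 0.2198.
Largest remainders: P3, P2, P1 receive the extra seats.

P6: 3, P7: 1, P2: 2, P3: 14, P1: 2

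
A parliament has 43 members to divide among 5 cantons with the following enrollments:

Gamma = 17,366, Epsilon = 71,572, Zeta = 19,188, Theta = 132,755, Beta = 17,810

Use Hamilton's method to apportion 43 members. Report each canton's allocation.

Total 258691; standard divisor 258691/43 ≈ 6016.07.
Standard quotas: Gamma 2.8866, Epsilon 11.8968, Zeta 3.1895, Theta 22.0667, Beta 2.9604.
Lower quotas: Gamma 2, Epsilon 11, Zeta 3, Theta 22, Beta 2 (sum 40, leaving 3 seats).
Remainders in descending order: Beta 0.9604, Epsilon 0.8968, Gamma 0.8866, Zeta 0.1895, Theta 0.0667.
Largest remainders: Beta, Epsilon, Gamma receive the extra seats.

Gamma 3, Epsilon 12, Zeta 3, Theta 22, Beta 3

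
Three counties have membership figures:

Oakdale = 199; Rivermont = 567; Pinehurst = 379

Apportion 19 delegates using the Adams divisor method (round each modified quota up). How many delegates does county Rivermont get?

Standard divisor 1145/19 ≈ 60.263; standard quotas: Oakdale 3.302, Rivermont 9.409, Pinehurst 6.289.
Rounding up gives 4, 10, 7 = 21 seats, so the divisor must be adjusted.
With modified divisor 65: modified quotas Oakdale 3.062, Rivermont 8.723, Pinehurst 5.831.
Rounding up: Oakdale 4, Rivermont 9, Pinehurst 6 (total 19).
Rivermont receives 9.

9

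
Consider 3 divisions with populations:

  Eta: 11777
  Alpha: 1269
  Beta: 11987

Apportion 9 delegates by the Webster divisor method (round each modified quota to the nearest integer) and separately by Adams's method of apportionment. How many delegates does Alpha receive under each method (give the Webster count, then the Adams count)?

Webster: Eta 4, Alpha 0, Beta 5.
Adams: Eta 4, Alpha 1, Beta 4.
Alpha gets 0 under Webster and 1 under Adams.

0 and 1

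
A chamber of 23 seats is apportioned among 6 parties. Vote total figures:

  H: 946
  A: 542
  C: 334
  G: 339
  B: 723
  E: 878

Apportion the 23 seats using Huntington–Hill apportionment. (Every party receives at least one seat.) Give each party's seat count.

With divisor 161: modified quotas H 5.876, A 3.366, C 2.075, G 2.106, B 4.491, E 5.453.
Geometric-mean thresholds: H √(5·6)=5.477, A √(3·4)=3.464, C √(2·3)=2.449, G √(2·3)=2.449, B √(4·5)=4.472, E √(5·6)=5.477.
Each quota rounded against its threshold gives H 6, A 3, C 2, G 2, B 5, E 5 (total 23).

H 6, A 3, C 2, G 2, B 5, E 5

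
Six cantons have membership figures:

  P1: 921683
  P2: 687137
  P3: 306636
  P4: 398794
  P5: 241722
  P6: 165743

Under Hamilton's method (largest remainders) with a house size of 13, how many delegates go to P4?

Standard divisor: 2721715 ÷ 13 ≈ 209362.692.
Standard quotas: P1 4.4023, P2 3.2820, P3 1.4646, P4 1.9048, P5 1.1546, P6 0.7917.
Lower quotas: P1 4, P2 3, P3 1, P4 1, P5 1, P6 0 (sum 10, leaving 3 seats).
Remainders in descending order: P4 0.9048, P6 0.7917, P3 0.4646, P1 0.4023, P2 0.2820, P5 0.1546.
The surplus seats go to P4, P6, P3.
P4 receives 2.

2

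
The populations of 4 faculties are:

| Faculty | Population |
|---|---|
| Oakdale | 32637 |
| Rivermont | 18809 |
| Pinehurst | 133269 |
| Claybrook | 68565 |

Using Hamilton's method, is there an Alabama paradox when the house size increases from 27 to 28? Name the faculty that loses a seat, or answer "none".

none

At 27 seats: Oakdale 4, Rivermont 2, Pinehurst 14, Claybrook 7.
At 28 seats: Oakdale 4, Rivermont 2, Pinehurst 15, Claybrook 7.
No faculty's allocation decreased.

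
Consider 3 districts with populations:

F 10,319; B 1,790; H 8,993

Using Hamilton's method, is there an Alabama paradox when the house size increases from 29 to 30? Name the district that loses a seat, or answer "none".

B

At 29 seats: F 14, B 3, H 12.
At 30 seats: F 15, B 2, H 13.
B drops from 3 to 2.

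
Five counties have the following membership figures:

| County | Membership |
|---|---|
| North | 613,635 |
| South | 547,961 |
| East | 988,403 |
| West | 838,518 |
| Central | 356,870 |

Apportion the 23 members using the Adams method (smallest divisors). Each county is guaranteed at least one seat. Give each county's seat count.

North=4; South=4; East=6; West=6; Central=3

Standard divisor 3345387/23 ≈ 145451.609; standard quotas: North 4.219, South 3.767, East 6.795, West 5.765, Central 2.454.
Rounding up gives 5, 4, 7, 6, 3 = 25 seats, so the divisor must be adjusted.
With modified divisor 166200: modified quotas North 3.692, South 3.297, East 5.947, West 5.045, Central 2.147.
Rounding up: North 4, South 4, East 6, West 6, Central 3 (total 23).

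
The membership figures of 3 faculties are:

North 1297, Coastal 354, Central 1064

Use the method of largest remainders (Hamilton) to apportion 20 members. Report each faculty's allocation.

Total 2715; standard divisor 2715/20 ≈ 135.75.
Standard quotas: North 9.554, Coastal 2.608, Central 7.838.
Lower quotas: North 9, Coastal 2, Central 7 (sum 18, leaving 2 seats).
Remainders in descending order: Central 0.838, Coastal 0.608, North 0.554.
Largest remainders: Central, Coastal receive the extra seats.

North 9, Coastal 3, Central 8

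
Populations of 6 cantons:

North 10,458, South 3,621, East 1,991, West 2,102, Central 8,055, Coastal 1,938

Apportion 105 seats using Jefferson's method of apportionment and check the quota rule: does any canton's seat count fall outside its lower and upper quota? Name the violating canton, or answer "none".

Standard quotas: North 38.988, South 13.499, East 7.423, West 7.836, Central 30.029, Coastal 7.225.
Jefferson allocation: North 40, South 13, East 7, West 8, Central 30, Coastal 7.
North has quota 38.988 (lower 38, upper 39) but receives 40 — outside the quota interval.

North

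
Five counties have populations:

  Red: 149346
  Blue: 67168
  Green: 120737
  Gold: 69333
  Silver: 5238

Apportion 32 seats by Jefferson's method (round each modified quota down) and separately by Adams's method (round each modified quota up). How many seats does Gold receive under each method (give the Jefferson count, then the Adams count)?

5 and 6

Jefferson: Red 12, Blue 5, Green 10, Gold 5, Silver 0.
Adams: Red 11, Blue 5, Green 9, Gold 6, Silver 1.
Gold gets 5 under Jefferson and 6 under Adams.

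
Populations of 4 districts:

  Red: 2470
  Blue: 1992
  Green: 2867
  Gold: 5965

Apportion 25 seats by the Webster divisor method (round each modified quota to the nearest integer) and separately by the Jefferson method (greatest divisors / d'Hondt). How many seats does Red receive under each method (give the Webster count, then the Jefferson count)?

5 and 4

Webster: Red 5, Blue 4, Green 5, Gold 11.
Jefferson: Red 4, Blue 4, Green 5, Gold 12.
Red gets 5 under Webster and 4 under Jefferson.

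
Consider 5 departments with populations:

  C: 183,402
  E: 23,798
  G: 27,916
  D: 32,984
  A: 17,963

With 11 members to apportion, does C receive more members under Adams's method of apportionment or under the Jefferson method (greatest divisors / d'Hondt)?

Adams: C 6, E 1, G 1, D 2, A 1.
Jefferson: C 8, E 1, G 1, D 1, A 0.
C gets 6 under Adams and 8 under Jefferson.

Jefferson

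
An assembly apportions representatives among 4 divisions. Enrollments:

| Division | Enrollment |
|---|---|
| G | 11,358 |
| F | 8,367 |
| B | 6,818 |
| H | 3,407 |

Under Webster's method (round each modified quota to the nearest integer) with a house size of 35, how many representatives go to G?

13

Standard divisor 29950/35 ≈ 855.714; standard quotas: G 13.273, F 9.778, B 7.968, H 3.981.
Rounding to the nearest integer gives G 13, F 10, B 8, H 4 — total 35, matching the house size, so no adjustment is needed.
G receives 13.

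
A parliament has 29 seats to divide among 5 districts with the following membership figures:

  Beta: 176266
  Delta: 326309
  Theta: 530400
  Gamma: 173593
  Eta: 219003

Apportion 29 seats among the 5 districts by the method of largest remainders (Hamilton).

Beta=4, Delta=7, Theta=11, Gamma=3, Eta=4

Total 1425571; standard divisor 1425571/29 ≈ 49157.621.
Standard quotas: Beta 3.5857, Delta 6.6380, Theta 10.7898, Gamma 3.5314, Eta 4.4551.
Lower quotas: Beta 3, Delta 6, Theta 10, Gamma 3, Eta 4 (sum 26, leaving 3 seats).
Remainders in descending order: Theta 0.7898, Delta 0.6380, Beta 0.5857, Gamma 0.5314, Eta 0.4551.
The surplus seats go to Theta, Delta, Beta.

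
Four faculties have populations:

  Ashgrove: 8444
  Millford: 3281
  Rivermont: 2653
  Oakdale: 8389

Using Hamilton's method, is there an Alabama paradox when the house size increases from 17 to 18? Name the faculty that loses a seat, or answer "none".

Millford

At 17 seats: Ashgrove 6, Millford 3, Rivermont 2, Oakdale 6.
At 18 seats: Ashgrove 7, Millford 2, Rivermont 2, Oakdale 7.
Millford drops from 3 to 2.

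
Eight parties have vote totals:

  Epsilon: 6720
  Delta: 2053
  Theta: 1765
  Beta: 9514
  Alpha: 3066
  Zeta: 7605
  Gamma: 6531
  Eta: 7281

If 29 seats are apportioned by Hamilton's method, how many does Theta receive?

Total 44535; standard divisor 44535/29 ≈ 1535.69.
Standard quotas: Epsilon 4.3759, Delta 1.3369, Theta 1.1493, Beta 6.1953, Alpha 1.9965, Zeta 4.9522, Gamma 4.2528, Eta 4.7412.
Lower quotas: Epsilon 4, Delta 1, Theta 1, Beta 6, Alpha 1, Zeta 4, Gamma 4, Eta 4 (sum 25, leaving 4 seats).
Remainders in descending order: Alpha 0.9965, Zeta 0.9522, Eta 0.7412, Epsilon 0.3759, Delta 0.3369, Gamma 0.2528, Beta 0.1953, Theta 0.1493.
Largest remainders: Alpha, Zeta, Eta, Epsilon receive the extra seats.
Theta receives 1.

1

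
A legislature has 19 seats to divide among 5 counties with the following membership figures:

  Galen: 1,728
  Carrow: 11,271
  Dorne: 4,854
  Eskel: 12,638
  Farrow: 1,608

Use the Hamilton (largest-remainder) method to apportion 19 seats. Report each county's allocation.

Galen: 1, Carrow: 7, Dorne: 3, Eskel: 7, Farrow: 1

Total 32099; standard divisor 32099/19 ≈ 1689.421.
Standard quotas: Galen 1.0228, Carrow 6.6715, Dorne 2.8732, Eskel 7.4807, Farrow 0.9518.
Lower quotas: Galen 1, Carrow 6, Dorne 2, Eskel 7, Farrow 0 (sum 16, leaving 3 seats).
Remainders in descending order: Farrow 0.9518, Dorne 0.8732, Carrow 0.6715, Eskel 0.4807, Galen 0.0228.
Largest remainders: Farrow, Dorne, Carrow receive the extra seats.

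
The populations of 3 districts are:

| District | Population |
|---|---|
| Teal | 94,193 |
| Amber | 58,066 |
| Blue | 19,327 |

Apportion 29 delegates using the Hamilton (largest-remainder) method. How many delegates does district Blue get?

3

Total 171586; standard divisor 171586/29 ≈ 5916.759.
Standard quotas: Teal 15.9197, Amber 9.8138, Blue 3.2665.
Lower quotas: Teal 15, Amber 9, Blue 3 (sum 27, leaving 2 seats).
Remainders in descending order: Teal 0.9197, Amber 0.8138, Blue 0.2665.
The surplus seats go to Teal, Amber.
Blue receives 3.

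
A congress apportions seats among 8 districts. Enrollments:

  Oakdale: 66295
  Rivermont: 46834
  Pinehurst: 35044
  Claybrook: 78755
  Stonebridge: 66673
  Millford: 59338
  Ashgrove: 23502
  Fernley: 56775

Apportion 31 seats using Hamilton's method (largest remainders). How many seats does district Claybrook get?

6

Total 433216; standard divisor 433216/31 ≈ 13974.71.
Standard quotas: Oakdale 4.7439, Rivermont 3.3513, Pinehurst 2.5077, Claybrook 5.6355, Stonebridge 4.7710, Millford 4.2461, Ashgrove 1.6818, Fernley 4.0627.
Lower quotas: Oakdale 4, Rivermont 3, Pinehurst 2, Claybrook 5, Stonebridge 4, Millford 4, Ashgrove 1, Fernley 4 (sum 27, leaving 4 seats).
Remainders in descending order: Stonebridge 0.7710, Oakdale 0.7439, Ashgrove 0.6818, Claybrook 0.6355, Pinehurst 0.5077, Rivermont 0.3513, Millford 0.2461, Fernley 0.0627.
Largest remainders: Stonebridge, Oakdale, Ashgrove, Claybrook receive the extra seats.
Claybrook receives 6.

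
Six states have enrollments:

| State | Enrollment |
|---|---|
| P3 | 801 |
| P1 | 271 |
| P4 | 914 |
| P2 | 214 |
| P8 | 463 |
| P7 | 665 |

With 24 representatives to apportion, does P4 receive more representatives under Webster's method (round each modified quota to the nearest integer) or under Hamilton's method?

Hamilton

Webster: P3 6, P1 2, P4 6, P2 2, P8 3, P7 5.
Hamilton: P3 6, P1 2, P4 7, P2 1, P8 3, P7 5.
P4 gets 6 under Webster and 7 under Hamilton.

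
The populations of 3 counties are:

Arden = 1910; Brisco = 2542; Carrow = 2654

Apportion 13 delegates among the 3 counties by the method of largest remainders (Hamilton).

Arden 3, Brisco 5, Carrow 5

Total 7106; standard divisor 7106/13 ≈ 546.615.
Standard quotas: Arden 3.494, Brisco 4.650, Carrow 4.855.
Lower quotas: Arden 3, Brisco 4, Carrow 4 (sum 11, leaving 2 seats).
Remainders in descending order: Carrow 0.855, Brisco 0.650, Arden 0.494.
The surplus seats go to Carrow, Brisco.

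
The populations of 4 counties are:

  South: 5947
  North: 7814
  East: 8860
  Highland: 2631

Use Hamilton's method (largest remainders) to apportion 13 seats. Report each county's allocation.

South 3, North 4, East 5, Highland 1

The standard divisor is 25252/13 ≈ 1942.462.
Standard quotas: South 3.0616, North 4.0227, East 4.5612, Highland 1.3545.
Lower quotas: South 3, North 4, East 4, Highland 1 (sum 12, leaving 1 seat).
Remainders in descending order: East 0.5612, Highland 0.3545, South 0.0616, North 0.0227.
Largest remainder: East receives the extra seat.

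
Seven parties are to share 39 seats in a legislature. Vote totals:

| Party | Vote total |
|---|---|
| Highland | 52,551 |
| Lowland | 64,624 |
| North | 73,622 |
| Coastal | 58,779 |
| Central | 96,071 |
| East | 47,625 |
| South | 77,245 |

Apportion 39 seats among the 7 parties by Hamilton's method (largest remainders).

Highland: 4, Lowland: 5, North: 6, Coastal: 5, Central: 8, East: 4, South: 7

Standard divisor: 470517 ÷ 39 ≈ 12064.538.
Standard quotas: Highland 4.3558, Lowland 5.3565, North 6.1023, Coastal 4.8720, Central 7.9631, East 3.9475, South 6.4026.
Lower quotas: Highland 4, Lowland 5, North 6, Coastal 4, Central 7, East 3, South 6 (sum 35, leaving 4 seats).
Remainders in descending order: Central 0.9631, East 0.9475, Coastal 0.8720, South 0.4026, Lowland 0.3565, Highland 0.3558, North 0.1023.
The surplus seats go to Central, East, Coastal, South.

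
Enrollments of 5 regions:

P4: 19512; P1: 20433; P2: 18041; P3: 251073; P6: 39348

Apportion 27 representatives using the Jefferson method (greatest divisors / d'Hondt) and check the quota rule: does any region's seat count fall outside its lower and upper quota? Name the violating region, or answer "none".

P3

Standard quotas: P4 1.512, P1 1.583, P2 1.398, P3 19.457, P6 3.049.
Jefferson allocation: P4 1, P1 1, P2 1, P3 21, P6 3.
P3 has quota 19.457 (lower 19, upper 20) but receives 21 — outside the quota interval.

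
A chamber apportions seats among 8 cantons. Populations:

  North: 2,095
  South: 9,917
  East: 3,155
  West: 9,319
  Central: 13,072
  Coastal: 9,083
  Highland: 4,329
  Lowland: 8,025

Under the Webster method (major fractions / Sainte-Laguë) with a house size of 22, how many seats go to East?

1

Standard divisor 58995/22 ≈ 2681.591; standard quotas: North 0.781, South 3.698, East 1.177, West 3.475, Central 4.875, Coastal 3.387, Highland 1.614, Lowland 2.993.
Rounding to the nearest integer gives North 1, South 4, East 1, West 3, Central 5, Coastal 3, Highland 2, Lowland 3 — total 22, matching the house size, so no adjustment is needed.
East receives 1.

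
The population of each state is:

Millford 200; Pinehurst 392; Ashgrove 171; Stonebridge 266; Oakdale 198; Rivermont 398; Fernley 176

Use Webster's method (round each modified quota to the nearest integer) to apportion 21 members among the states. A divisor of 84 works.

Millford: 2; Pinehurst: 5; Ashgrove: 2; Stonebridge: 3; Oakdale: 2; Rivermont: 5; Fernley: 2

With modified divisor 84: modified quotas Millford 2.381, Pinehurst 4.667, Ashgrove 2.036, Stonebridge 3.167, Oakdale 2.357, Rivermont 4.738, Fernley 2.095.
Rounding to the nearest integer: Millford 2, Pinehurst 5, Ashgrove 2, Stonebridge 3, Oakdale 2, Rivermont 5, Fernley 2 (total 21).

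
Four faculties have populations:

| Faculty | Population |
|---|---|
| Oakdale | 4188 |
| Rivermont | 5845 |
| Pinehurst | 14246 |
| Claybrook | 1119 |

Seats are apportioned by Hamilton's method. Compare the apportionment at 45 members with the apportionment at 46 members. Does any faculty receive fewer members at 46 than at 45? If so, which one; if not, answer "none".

Oakdale

At 45 seats: Oakdale 8, Rivermont 10, Pinehurst 25, Claybrook 2.
At 46 seats: Oakdale 7, Rivermont 11, Pinehurst 26, Claybrook 2.
Oakdale drops from 8 to 7.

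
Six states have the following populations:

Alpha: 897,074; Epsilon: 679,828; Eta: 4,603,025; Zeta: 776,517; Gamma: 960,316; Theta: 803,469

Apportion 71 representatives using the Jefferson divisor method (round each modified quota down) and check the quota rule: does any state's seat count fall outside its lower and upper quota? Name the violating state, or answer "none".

Eta

Standard quotas: Alpha 7.304, Epsilon 5.535, Eta 37.478, Zeta 6.322, Gamma 7.819, Theta 6.542.
Jefferson allocation: Alpha 7, Epsilon 5, Eta 39, Zeta 6, Gamma 8, Theta 6.
Eta has quota 37.478 (lower 37, upper 38) but receives 39 — outside the quota interval.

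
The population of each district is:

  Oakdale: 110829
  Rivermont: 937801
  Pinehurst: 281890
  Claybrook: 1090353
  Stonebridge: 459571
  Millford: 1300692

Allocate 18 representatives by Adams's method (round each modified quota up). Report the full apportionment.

Standard divisor 4181136/18 ≈ 232285.333; standard quotas: Oakdale 0.477, Rivermont 4.037, Pinehurst 1.214, Claybrook 4.694, Stonebridge 1.978, Millford 5.600.
Rounding up gives 1, 5, 2, 5, 2, 6 = 21 seats, so the divisor must be adjusted.
With modified divisor 275379: modified quotas Oakdale 0.402, Rivermont 3.405, Pinehurst 1.024, Claybrook 3.959, Stonebridge 1.669, Millford 4.723.
Rounding up: Oakdale 1, Rivermont 4, Pinehurst 2, Claybrook 4, Stonebridge 2, Millford 5 (total 18).

Oakdale: 1, Rivermont: 4, Pinehurst: 2, Claybrook: 4, Stonebridge: 2, Millford: 5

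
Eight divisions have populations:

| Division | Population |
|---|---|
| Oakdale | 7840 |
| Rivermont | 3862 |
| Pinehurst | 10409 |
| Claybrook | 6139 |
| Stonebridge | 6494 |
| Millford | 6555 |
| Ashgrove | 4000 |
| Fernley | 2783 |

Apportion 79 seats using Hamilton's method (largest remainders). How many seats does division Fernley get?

Standard divisor: 48082 ÷ 79 ≈ 608.633.
Standard quotas: Oakdale 12.8813, Rivermont 6.3454, Pinehurst 17.1023, Claybrook 10.0865, Stonebridge 10.6698, Millford 10.7700, Ashgrove 6.5721, Fernley 4.5725.
Lower quotas: Oakdale 12, Rivermont 6, Pinehurst 17, Claybrook 10, Stonebridge 10, Millford 10, Ashgrove 6, Fernley 4 (sum 75, leaving 4 seats).
Remainders in descending order: Oakdale 0.8813, Millford 0.7700, Stonebridge 0.6698, Fernley 0.5725, Ashgrove 0.5721, Rivermont 0.3454, Pinehurst 0.1023, Claybrook 0.0865.
The surplus seats go to Oakdale, Millford, Stonebridge, Fernley.
Fernley receives 5.

5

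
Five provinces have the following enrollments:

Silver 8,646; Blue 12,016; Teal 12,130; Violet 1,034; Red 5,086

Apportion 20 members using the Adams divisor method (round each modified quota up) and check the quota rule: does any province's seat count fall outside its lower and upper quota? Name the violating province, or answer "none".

Standard quotas: Silver 4.444, Blue 6.176, Teal 6.235, Violet 0.531, Red 2.614.
Adams allocation: Silver 4, Blue 6, Teal 6, Violet 1, Red 3.
Every allocation lies between the lower and upper quota.

none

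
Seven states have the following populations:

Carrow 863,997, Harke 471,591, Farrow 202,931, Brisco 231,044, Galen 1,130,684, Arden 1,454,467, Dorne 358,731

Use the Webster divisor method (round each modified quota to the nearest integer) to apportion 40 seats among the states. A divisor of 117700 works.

With modified divisor 117700: modified quotas Carrow 7.341, Harke 4.007, Farrow 1.724, Brisco 1.963, Galen 9.606, Arden 12.357, Dorne 3.048.
Rounding to the nearest integer: Carrow 7, Harke 4, Farrow 2, Brisco 2, Galen 10, Arden 12, Dorne 3 (total 40).

Carrow 7; Harke 4; Farrow 2; Brisco 2; Galen 10; Arden 12; Dorne 3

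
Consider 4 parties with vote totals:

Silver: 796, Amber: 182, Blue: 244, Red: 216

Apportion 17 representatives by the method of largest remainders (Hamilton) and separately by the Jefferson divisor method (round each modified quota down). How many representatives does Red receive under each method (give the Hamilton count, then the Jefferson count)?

Hamilton: Silver 9, Amber 2, Blue 3, Red 3.
Jefferson: Silver 10, Amber 2, Blue 3, Red 2.
Red gets 3 under Hamilton and 2 under Jefferson.

3 and 2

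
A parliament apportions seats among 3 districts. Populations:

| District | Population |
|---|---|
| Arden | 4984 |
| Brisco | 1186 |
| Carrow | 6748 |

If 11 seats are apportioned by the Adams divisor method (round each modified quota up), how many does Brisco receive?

1

Standard divisor 12918/11 ≈ 1174.364; standard quotas: Arden 4.244, Brisco 1.010, Carrow 5.746.
Rounding up gives 5, 2, 6 = 13 seats, so the divisor must be adjusted.
With modified divisor 1300: modified quotas Arden 3.834, Brisco 0.912, Carrow 5.191.
Rounding up: Arden 4, Brisco 1, Carrow 6 (total 11).
Brisco receives 1.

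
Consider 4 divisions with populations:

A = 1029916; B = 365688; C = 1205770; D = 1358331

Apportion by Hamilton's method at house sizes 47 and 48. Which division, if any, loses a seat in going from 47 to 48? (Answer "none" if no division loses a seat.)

At 47 seats: A 12, B 5, C 14, D 16.
At 48 seats: A 13, B 4, C 15, D 16.
B drops from 5 to 4.

B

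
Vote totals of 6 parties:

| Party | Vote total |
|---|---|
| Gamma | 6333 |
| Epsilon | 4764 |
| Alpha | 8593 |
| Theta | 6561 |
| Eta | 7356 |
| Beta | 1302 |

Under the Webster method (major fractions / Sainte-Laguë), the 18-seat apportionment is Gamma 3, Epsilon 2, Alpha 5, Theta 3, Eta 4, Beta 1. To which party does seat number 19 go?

Epsilon

Priority for the next seat is population ÷ (current seats + 0.5).
Priorities: Gamma 1809.429, Epsilon 1905.600, Alpha 1562.364, Theta 1874.571, Eta 1634.667, Beta 868.000.
Highest priority: Epsilon.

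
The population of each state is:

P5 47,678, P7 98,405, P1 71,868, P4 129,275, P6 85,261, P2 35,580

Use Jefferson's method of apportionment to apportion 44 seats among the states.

P5 4; P7 9; P1 7; P4 13; P6 8; P2 3

Standard divisor 468067/44 ≈ 10637.886; standard quotas: P5 4.482, P7 9.250, P1 6.756, P4 12.152, P6 8.015, P2 3.345.
Rounding down gives 4, 9, 6, 12, 8, 3 = 42 seats, so the divisor must be adjusted.
With modified divisor 9900: modified quotas P5 4.816, P7 9.940, P1 7.259, P4 13.058, P6 8.612, P2 3.594.
Rounding down: P5 4, P7 9, P1 7, P4 13, P6 8, P2 3 (total 44).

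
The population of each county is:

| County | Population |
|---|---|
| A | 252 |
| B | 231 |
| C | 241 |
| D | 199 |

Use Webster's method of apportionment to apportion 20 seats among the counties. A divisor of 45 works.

With modified divisor 45: modified quotas A 5.600, B 5.133, C 5.356, D 4.422.
Rounding to the nearest integer: A 6, B 5, C 5, D 4 (total 20).

A 6, B 5, C 5, D 4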